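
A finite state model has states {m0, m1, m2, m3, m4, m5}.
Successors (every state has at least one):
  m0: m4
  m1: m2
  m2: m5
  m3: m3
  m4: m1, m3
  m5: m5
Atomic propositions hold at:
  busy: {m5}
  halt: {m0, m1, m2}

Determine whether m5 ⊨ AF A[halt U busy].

Yes

A[halt U busy]: least fixpoint, start Z0 = Sat(busy) = {m5}, add states in Sat(halt) with every successor in Z. Z1 = {m2, m5}; Z2 = {m1, m2, m5}; fixed.
Sat(A[halt U busy]) = {m1, m2, m5}
AF A[halt U busy]: least fixpoint, start Z0 = {m1, m2, m5}, add states with every successor in Z. Already a fixed point.
Sat(AF A[halt U busy]) = {m1, m2, m5}
m5 ∈ Sat(AF A[halt U busy]) = {m1, m2, m5}, so the formula holds at m5.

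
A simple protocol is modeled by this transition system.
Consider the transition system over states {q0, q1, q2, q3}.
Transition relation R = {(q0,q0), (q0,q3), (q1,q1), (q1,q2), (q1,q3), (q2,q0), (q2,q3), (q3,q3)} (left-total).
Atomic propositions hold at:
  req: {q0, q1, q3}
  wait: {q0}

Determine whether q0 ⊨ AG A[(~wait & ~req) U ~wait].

Sat(~wait) = {q1, q2, q3}
Sat(~req) = {q2}
Sat(~wait & ~req) = {q2}
A[(~wait & ~req) U ~wait]: least fixpoint, start Z0 = Sat(~wait) = {q1, q2, q3}, add states in Sat(~wait & ~req) with every successor in Z. Already a fixed point.
Sat(A[(~wait & ~req) U ~wait]) = {q1, q2, q3}
AG A[(~wait & ~req) U ~wait]: greatest fixpoint, start Z0 = {q1, q2, q3}, keep only states in Sat with every successor in Z. Z1 = {q1, q3}; Z2 = {q3}; fixed.
Sat(AG A[(~wait & ~req) U ~wait]) = {q3}
q0 ∉ Sat(AG A[(~wait & ~req) U ~wait]) = {q3}, so the formula does not hold at q0.

No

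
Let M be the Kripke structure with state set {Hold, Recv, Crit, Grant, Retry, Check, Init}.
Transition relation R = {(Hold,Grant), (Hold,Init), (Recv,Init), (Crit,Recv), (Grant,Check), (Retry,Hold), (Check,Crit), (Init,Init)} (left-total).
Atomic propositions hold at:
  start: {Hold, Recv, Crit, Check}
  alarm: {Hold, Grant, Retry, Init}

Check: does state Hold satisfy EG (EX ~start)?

Yes

Sat(~start) = {Grant, Retry, Init}
Sat(EX ~start) = {s : some successor in {Grant, Retry, Init}} = {Hold, Recv, Init}
EG (EX ~start): greatest fixpoint, start Z0 = {Hold, Recv, Init}, keep only states in Sat with some successor in Z. Already a fixed point.
Sat(EG (EX ~start)) = {Hold, Recv, Init}
Hold ∈ Sat(EG (EX ~start)) = {Hold, Recv, Init}, so the formula holds at Hold.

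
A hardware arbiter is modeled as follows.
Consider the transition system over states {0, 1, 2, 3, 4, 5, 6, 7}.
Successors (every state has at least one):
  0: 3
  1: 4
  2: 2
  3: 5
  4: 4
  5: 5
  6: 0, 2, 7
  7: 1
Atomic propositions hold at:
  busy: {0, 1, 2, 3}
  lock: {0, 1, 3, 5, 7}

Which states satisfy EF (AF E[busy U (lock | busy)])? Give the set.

{0, 1, 2, 3, 5, 6, 7}

Sat(lock | busy) = {0, 1, 2, 3, 5, 7}
E[busy U (lock | busy)]: least fixpoint, start Z0 = Sat((lock | busy)) = {0, 1, 2, 3, 5, 7}, add states in Sat(busy) with some successor in Z. Already a fixed point.
Sat(E[busy U (lock | busy)]) = {0, 1, 2, 3, 5, 7}
AF E[busy U (lock | busy)]: least fixpoint, start Z0 = {0, 1, 2, 3, 5, 7}, add states with every successor in Z. Z1 = {0, 1, 2, 3, 5, 6, 7}; fixed.
Sat(AF E[busy U (lock | busy)]) = {0, 1, 2, 3, 5, 6, 7}
EF (AF E[busy U (lock | busy)]): least fixpoint, start Z0 = {0, 1, 2, 3, 5, 6, 7}, add states with some successor in Z. Already a fixed point.
Sat(EF (AF E[busy U (lock | busy)])) = {0, 1, 2, 3, 5, 6, 7}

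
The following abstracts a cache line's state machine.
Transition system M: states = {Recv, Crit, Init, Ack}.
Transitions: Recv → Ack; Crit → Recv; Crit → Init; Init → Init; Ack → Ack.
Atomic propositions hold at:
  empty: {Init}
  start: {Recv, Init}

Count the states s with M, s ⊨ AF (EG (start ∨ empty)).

Sat(start ∨ empty) = {Recv, Init}
EG (start ∨ empty): greatest fixpoint, start Z0 = {Recv, Init}, keep only states in Sat with some successor in Z. Z1 = {Init}; fixed.
Sat(EG (start ∨ empty)) = {Init}
AF (EG (start ∨ empty)): least fixpoint, start Z0 = {Init}, add states with every successor in Z. Already a fixed point.
Sat(AF (EG (start ∨ empty))) = {Init}
|Sat(AF (EG (start ∨ empty)))| = |{Init}| = 1.

1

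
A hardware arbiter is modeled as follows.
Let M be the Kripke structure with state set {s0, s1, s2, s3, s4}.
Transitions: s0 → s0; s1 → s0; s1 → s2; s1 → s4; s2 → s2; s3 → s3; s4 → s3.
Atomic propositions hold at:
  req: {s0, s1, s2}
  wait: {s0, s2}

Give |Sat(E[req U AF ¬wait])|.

3

Sat(¬wait) = {s1, s3, s4}
AF ¬wait: least fixpoint, start Z0 = {s1, s3, s4}, add states with every successor in Z. Already a fixed point.
Sat(AF ¬wait) = {s1, s3, s4}
E[req U AF ¬wait]: least fixpoint, start Z0 = Sat(AF ¬wait) = {s1, s3, s4}, add states in Sat(req) with some successor in Z. Already a fixed point.
Sat(E[req U AF ¬wait]) = {s1, s3, s4}
|Sat(E[req U AF ¬wait])| = |{s1, s3, s4}| = 3.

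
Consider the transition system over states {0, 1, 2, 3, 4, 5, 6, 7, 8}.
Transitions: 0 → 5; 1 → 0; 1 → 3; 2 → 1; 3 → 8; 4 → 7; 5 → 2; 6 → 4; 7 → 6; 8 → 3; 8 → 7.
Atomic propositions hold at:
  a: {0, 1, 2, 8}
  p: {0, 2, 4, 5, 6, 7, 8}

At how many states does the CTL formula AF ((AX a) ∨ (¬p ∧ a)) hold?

5

Sat(AX a) = {s : every successor in {0, 1, 2, 8}} = {2, 3, 5}
Sat(¬p) = {1, 3}
Sat(¬p ∧ a) = {1}
Sat((AX a) ∨ (¬p ∧ a)) = {1, 2, 3, 5}
AF ((AX a) ∨ (¬p ∧ a)): least fixpoint, start Z0 = {1, 2, 3, 5}, add states with every successor in Z. Z1 = {0, 1, 2, 3, 5}; fixed.
Sat(AF ((AX a) ∨ (¬p ∧ a))) = {0, 1, 2, 3, 5}
|Sat(AF ((AX a) ∨ (¬p ∧ a)))| = |{0, 1, 2, 3, 5}| = 5.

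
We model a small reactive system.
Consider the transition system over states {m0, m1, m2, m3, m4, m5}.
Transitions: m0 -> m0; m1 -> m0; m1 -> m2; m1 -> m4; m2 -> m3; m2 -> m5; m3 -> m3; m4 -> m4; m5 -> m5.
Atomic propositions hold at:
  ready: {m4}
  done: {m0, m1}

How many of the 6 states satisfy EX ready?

Sat(EX ready) = {s : some successor in {m4}} = {m1, m4}
|Sat(EX ready)| = |{m1, m4}| = 2.

2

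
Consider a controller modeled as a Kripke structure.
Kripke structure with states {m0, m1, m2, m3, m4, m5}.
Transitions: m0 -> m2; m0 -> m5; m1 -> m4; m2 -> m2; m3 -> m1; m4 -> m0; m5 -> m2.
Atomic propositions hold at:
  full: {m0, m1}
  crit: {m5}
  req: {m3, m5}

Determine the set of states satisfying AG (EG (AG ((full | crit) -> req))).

Sat(full | crit) = {m0, m1, m5}
Sat((full | crit) -> req) = {m2, m3, m4, m5}
AG ((full | crit) -> req): greatest fixpoint, start Z0 = {m2, m3, m4, m5}, keep only states in Sat with every successor in Z. Z1 = {m2, m5}; fixed.
Sat(AG ((full | crit) -> req)) = {m2, m5}
EG (AG ((full | crit) -> req)): greatest fixpoint, start Z0 = {m2, m5}, keep only states in Sat with some successor in Z. Already a fixed point.
Sat(EG (AG ((full | crit) -> req))) = {m2, m5}
AG (EG (AG ((full | crit) -> req))): greatest fixpoint, start Z0 = {m2, m5}, keep only states in Sat with every successor in Z. Already a fixed point.
Sat(AG (EG (AG ((full | crit) -> req)))) = {m2, m5}

{m2, m5}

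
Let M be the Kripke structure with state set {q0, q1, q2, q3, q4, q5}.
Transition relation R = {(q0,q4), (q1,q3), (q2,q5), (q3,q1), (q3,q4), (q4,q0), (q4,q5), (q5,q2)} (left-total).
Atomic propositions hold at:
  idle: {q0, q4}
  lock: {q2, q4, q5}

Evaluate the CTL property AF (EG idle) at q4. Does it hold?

EG idle: greatest fixpoint, start Z0 = {q0, q4}, keep only states in Sat with some successor in Z. Already a fixed point.
Sat(EG idle) = {q0, q4}
AF (EG idle): least fixpoint, start Z0 = {q0, q4}, add states with every successor in Z. Already a fixed point.
Sat(AF (EG idle)) = {q0, q4}
q4 ∈ Sat(AF (EG idle)) = {q0, q4}, so the formula holds at q4.

Yes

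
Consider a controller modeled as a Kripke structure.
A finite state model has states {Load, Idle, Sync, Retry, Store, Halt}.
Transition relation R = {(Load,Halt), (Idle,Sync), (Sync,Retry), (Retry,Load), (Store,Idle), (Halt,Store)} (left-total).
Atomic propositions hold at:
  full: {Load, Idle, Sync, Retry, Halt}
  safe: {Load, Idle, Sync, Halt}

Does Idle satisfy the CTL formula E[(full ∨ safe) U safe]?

Yes

Sat(full ∨ safe) = {Load, Idle, Sync, Retry, Halt}
E[(full ∨ safe) U safe]: least fixpoint, start Z0 = Sat(safe) = {Load, Idle, Sync, Halt}, add states in Sat(full ∨ safe) with some successor in Z. Z1 = {Load, Idle, Sync, Retry, Halt}; fixed.
Sat(E[(full ∨ safe) U safe]) = {Load, Idle, Sync, Retry, Halt}
Idle ∈ Sat(E[(full ∨ safe) U safe]) = {Load, Idle, Sync, Retry, Halt}, so the formula holds at Idle.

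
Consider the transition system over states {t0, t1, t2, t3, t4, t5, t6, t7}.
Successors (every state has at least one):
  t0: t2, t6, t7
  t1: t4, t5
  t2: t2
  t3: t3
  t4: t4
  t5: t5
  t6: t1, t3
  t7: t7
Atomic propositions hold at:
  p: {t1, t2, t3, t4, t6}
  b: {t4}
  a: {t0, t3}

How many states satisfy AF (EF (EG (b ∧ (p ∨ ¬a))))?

4

Sat(¬a) = {t1, t2, t4, t5, t6, t7}
Sat(p ∨ ¬a) = {t1, t2, t3, t4, t5, t6, t7}
Sat(b ∧ (p ∨ ¬a)) = {t4}
EG (b ∧ (p ∨ ¬a)): greatest fixpoint, start Z0 = {t4}, keep only states in Sat with some successor in Z. Already a fixed point.
Sat(EG (b ∧ (p ∨ ¬a))) = {t4}
EF (EG (b ∧ (p ∨ ¬a))): least fixpoint, start Z0 = {t4}, add states with some successor in Z. Z1 = {t1, t4}; Z2 = {t1, t4, t6}; Z3 = {t0, t1, t4, t6}; fixed.
Sat(EF (EG (b ∧ (p ∨ ¬a)))) = {t0, t1, t4, t6}
AF (EF (EG (b ∧ (p ∨ ¬a)))): least fixpoint, start Z0 = {t0, t1, t4, t6}, add states with every successor in Z. Already a fixed point.
Sat(AF (EF (EG (b ∧ (p ∨ ¬a))))) = {t0, t1, t4, t6}
|Sat(AF (EF (EG (b ∧ (p ∨ ¬a)))))| = |{t0, t1, t4, t6}| = 4.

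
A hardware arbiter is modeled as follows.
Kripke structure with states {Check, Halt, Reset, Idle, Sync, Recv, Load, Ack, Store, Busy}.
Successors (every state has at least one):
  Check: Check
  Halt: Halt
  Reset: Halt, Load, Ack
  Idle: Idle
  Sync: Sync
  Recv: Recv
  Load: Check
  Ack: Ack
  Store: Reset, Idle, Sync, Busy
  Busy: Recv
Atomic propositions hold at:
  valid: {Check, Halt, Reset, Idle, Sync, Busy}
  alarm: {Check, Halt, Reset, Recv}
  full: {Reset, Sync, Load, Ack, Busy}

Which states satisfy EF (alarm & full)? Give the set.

{Reset, Store}

Sat(alarm & full) = {Reset}
EF (alarm & full): least fixpoint, start Z0 = {Reset}, add states with some successor in Z. Z1 = {Reset, Store}; fixed.
Sat(EF (alarm & full)) = {Reset, Store}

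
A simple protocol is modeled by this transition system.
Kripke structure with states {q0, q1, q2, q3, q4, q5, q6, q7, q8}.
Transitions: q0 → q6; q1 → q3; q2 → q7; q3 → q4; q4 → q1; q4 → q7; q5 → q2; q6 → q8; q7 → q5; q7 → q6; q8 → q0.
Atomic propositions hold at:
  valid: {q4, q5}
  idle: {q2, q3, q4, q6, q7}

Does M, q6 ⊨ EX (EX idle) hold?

Sat(EX idle) = {s : some successor in {q2, q3, q4, q6, q7}} = {q0, q1, q2, q3, q4, q5, q7}
Sat(EX (EX idle)) = {s : some successor in {q0, q1, q2, q3, q4, q5, q7}} = {q1, q2, q3, q4, q5, q7, q8}
q6 ∉ Sat(EX (EX idle)) = {q1, q2, q3, q4, q5, q7, q8}, so the formula does not hold at q6.

No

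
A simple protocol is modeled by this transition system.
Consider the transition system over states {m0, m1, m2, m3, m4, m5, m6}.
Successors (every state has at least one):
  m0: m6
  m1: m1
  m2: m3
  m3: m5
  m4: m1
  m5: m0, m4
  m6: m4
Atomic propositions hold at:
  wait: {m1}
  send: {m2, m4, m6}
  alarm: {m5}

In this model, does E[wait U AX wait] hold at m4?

Sat(AX wait) = {s : every successor in {m1}} = {m1, m4}
E[wait U AX wait]: least fixpoint, start Z0 = Sat(AX wait) = {m1, m4}, add states in Sat(wait) with some successor in Z. Already a fixed point.
Sat(E[wait U AX wait]) = {m1, m4}
m4 ∈ Sat(E[wait U AX wait]) = {m1, m4}, so the formula holds at m4.

Yes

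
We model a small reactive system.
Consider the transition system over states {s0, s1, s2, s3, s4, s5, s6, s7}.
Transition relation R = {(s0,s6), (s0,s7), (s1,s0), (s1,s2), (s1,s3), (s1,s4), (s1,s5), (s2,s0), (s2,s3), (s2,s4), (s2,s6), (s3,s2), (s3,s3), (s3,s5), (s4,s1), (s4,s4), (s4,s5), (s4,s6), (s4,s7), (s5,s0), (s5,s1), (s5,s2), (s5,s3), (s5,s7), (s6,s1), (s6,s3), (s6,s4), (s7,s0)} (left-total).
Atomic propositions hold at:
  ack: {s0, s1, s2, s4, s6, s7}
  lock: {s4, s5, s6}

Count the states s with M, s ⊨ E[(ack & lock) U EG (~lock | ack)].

7

Sat(ack & lock) = {s4, s6}
Sat(~lock) = {s0, s1, s2, s3, s7}
Sat(~lock | ack) = {s0, s1, s2, s3, s4, s6, s7}
EG (~lock | ack): greatest fixpoint, start Z0 = {s0, s1, s2, s3, s4, s6, s7}, keep only states in Sat with some successor in Z. Already a fixed point.
Sat(EG (~lock | ack)) = {s0, s1, s2, s3, s4, s6, s7}
E[(ack & lock) U EG (~lock | ack)]: least fixpoint, start Z0 = Sat(EG (~lock | ack)) = {s0, s1, s2, s3, s4, s6, s7}, add states in Sat(ack & lock) with some successor in Z. Already a fixed point.
Sat(E[(ack & lock) U EG (~lock | ack)]) = {s0, s1, s2, s3, s4, s6, s7}
|Sat(E[(ack & lock) U EG (~lock | ack)])| = |{s0, s1, s2, s3, s4, s6, s7}| = 7.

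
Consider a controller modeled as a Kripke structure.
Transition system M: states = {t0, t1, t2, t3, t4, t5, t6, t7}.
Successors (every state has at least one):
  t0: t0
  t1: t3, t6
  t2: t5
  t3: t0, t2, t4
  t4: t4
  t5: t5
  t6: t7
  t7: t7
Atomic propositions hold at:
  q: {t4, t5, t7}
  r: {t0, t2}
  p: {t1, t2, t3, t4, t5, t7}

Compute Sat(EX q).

Sat(EX q) = {s : some successor in {t4, t5, t7}} = {t2, t3, t4, t5, t6, t7}

{t2, t3, t4, t5, t6, t7}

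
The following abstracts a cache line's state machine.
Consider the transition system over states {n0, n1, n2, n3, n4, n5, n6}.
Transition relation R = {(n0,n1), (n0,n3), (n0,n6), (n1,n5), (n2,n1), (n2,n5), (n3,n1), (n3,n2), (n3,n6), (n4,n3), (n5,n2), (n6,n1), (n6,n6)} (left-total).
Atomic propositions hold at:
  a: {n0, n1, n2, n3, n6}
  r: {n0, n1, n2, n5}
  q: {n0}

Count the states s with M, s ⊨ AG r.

AG r: greatest fixpoint, start Z0 = {n0, n1, n2, n5}, keep only states in Sat with every successor in Z. Z1 = {n1, n2, n5}; fixed.
Sat(AG r) = {n1, n2, n5}
|Sat(AG r)| = |{n1, n2, n5}| = 3.

3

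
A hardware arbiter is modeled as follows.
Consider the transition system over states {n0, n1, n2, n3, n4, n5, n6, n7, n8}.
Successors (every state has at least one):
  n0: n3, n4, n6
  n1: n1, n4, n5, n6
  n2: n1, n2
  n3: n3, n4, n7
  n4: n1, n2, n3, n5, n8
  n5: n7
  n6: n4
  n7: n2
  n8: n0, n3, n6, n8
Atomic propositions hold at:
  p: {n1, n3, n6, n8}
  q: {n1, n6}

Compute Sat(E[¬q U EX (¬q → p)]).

{n0, n1, n2, n3, n4, n5, n7, n8}

Sat(¬q) = {n0, n2, n3, n4, n5, n7, n8}
Sat(¬q → p) = {n1, n3, n6, n8}
Sat(EX (¬q → p)) = {s : some successor in {n1, n3, n6, n8}} = {n0, n1, n2, n3, n4, n8}
E[¬q U EX (¬q → p)]: least fixpoint, start Z0 = Sat(EX (¬q → p)) = {n0, n1, n2, n3, n4, n8}, add states in Sat(¬q) with some successor in Z. Z1 = {n0, n1, n2, n3, n4, n7, n8}; Z2 = {n0, n1, n2, n3, n4, n5, n7, n8}; fixed.
Sat(E[¬q U EX (¬q → p)]) = {n0, n1, n2, n3, n4, n5, n7, n8}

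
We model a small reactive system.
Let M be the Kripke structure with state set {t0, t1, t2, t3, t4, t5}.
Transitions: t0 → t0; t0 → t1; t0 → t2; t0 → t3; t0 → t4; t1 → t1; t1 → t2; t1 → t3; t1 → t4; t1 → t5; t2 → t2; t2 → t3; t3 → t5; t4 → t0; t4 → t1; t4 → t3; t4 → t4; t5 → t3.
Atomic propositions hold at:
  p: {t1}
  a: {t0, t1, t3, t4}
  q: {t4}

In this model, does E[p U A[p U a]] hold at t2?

A[p U a]: least fixpoint, start Z0 = Sat(a) = {t0, t1, t3, t4}, add states in Sat(p) with every successor in Z. Already a fixed point.
Sat(A[p U a]) = {t0, t1, t3, t4}
E[p U A[p U a]]: least fixpoint, start Z0 = Sat(A[p U a]) = {t0, t1, t3, t4}, add states in Sat(p) with some successor in Z. Already a fixed point.
Sat(E[p U A[p U a]]) = {t0, t1, t3, t4}
t2 ∉ Sat(E[p U A[p U a]]) = {t0, t1, t3, t4}, so the formula does not hold at t2.

No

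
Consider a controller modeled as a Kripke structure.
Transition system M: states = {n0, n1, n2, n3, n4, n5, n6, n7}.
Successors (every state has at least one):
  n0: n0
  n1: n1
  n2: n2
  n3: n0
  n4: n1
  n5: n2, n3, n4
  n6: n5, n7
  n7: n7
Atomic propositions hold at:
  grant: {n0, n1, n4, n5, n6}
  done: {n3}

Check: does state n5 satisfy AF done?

No

AF done: least fixpoint, start Z0 = {n3}, add states with every successor in Z. Already a fixed point.
Sat(AF done) = {n3}
n5 ∉ Sat(AF done) = {n3}, so the formula does not hold at n5.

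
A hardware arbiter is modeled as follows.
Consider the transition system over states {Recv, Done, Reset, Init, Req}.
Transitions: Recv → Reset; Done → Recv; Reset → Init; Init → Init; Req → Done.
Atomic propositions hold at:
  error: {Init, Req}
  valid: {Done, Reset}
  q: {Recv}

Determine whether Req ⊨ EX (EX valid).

No

Sat(EX valid) = {s : some successor in {Done, Reset}} = {Recv, Req}
Sat(EX (EX valid)) = {s : some successor in {Recv, Req}} = {Done}
Req ∉ Sat(EX (EX valid)) = {Done}, so the formula does not hold at Req.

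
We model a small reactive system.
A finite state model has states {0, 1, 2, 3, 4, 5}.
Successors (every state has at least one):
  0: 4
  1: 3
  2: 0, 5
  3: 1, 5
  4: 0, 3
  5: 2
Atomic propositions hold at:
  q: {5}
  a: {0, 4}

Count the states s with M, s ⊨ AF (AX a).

Sat(AX a) = {s : every successor in {0, 4}} = {0}
AF (AX a): least fixpoint, start Z0 = {0}, add states with every successor in Z. Already a fixed point.
Sat(AF (AX a)) = {0}
|Sat(AF (AX a))| = |{0}| = 1.

1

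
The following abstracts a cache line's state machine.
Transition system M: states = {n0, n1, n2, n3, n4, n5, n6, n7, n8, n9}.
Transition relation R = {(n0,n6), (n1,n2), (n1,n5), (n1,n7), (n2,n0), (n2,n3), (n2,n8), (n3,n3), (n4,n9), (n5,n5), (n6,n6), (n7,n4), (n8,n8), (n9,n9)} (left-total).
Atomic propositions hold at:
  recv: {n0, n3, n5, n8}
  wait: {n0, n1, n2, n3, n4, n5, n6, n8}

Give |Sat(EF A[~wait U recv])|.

6

Sat(~wait) = {n7, n9}
A[~wait U recv]: least fixpoint, start Z0 = Sat(recv) = {n0, n3, n5, n8}, add states in Sat(~wait) with every successor in Z. Already a fixed point.
Sat(A[~wait U recv]) = {n0, n3, n5, n8}
EF A[~wait U recv]: least fixpoint, start Z0 = {n0, n3, n5, n8}, add states with some successor in Z. Z1 = {n0, n1, n2, n3, n5, n8}; fixed.
Sat(EF A[~wait U recv]) = {n0, n1, n2, n3, n5, n8}
|Sat(EF A[~wait U recv])| = |{n0, n1, n2, n3, n5, n8}| = 6.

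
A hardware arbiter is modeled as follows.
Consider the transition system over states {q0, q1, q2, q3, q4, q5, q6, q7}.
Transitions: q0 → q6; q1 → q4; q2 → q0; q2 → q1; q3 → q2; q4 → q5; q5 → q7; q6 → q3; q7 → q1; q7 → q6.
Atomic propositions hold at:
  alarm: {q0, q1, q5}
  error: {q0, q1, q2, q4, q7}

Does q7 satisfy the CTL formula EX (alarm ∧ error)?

Sat(alarm ∧ error) = {q0, q1}
Sat(EX (alarm ∧ error)) = {s : some successor in {q0, q1}} = {q2, q7}
q7 ∈ Sat(EX (alarm ∧ error)) = {q2, q7}, so the formula holds at q7.

Yes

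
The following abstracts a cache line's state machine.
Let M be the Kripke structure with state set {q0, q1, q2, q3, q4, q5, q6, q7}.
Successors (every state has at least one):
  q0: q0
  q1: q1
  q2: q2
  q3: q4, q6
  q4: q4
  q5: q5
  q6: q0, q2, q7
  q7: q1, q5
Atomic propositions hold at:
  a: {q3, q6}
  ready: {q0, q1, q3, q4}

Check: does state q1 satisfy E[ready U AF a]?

AF a: least fixpoint, start Z0 = {q3, q6}, add states with every successor in Z. Already a fixed point.
Sat(AF a) = {q3, q6}
E[ready U AF a]: least fixpoint, start Z0 = Sat(AF a) = {q3, q6}, add states in Sat(ready) with some successor in Z. Already a fixed point.
Sat(E[ready U AF a]) = {q3, q6}
q1 ∉ Sat(E[ready U AF a]) = {q3, q6}, so the formula does not hold at q1.

No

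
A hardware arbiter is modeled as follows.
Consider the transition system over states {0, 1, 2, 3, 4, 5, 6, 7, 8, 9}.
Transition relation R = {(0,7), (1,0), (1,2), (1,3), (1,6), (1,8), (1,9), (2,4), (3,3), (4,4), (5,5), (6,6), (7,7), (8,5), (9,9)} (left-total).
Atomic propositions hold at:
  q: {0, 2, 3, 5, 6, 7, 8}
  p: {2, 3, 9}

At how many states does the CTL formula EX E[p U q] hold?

7

E[p U q]: least fixpoint, start Z0 = Sat(q) = {0, 2, 3, 5, 6, 7, 8}, add states in Sat(p) with some successor in Z. Already a fixed point.
Sat(E[p U q]) = {0, 2, 3, 5, 6, 7, 8}
Sat(EX E[p U q]) = {s : some successor in {0, 2, 3, 5, 6, 7, 8}} = {0, 1, 3, 5, 6, 7, 8}
|Sat(EX E[p U q])| = |{0, 1, 3, 5, 6, 7, 8}| = 7.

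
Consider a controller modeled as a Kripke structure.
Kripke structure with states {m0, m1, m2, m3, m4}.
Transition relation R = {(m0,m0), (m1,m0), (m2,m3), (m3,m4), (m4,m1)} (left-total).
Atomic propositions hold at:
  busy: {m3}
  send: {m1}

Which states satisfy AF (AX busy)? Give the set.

{m2}

Sat(AX busy) = {s : every successor in {m3}} = {m2}
AF (AX busy): least fixpoint, start Z0 = {m2}, add states with every successor in Z. Already a fixed point.
Sat(AF (AX busy)) = {m2}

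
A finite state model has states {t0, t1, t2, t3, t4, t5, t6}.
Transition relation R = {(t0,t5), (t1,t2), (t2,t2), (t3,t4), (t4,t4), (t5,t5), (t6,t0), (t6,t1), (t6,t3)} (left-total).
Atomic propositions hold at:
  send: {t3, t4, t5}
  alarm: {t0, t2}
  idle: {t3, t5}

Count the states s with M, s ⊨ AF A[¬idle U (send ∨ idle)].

4

Sat(¬idle) = {t0, t1, t2, t4, t6}
Sat(send ∨ idle) = {t3, t4, t5}
A[¬idle U (send ∨ idle)]: least fixpoint, start Z0 = Sat((send ∨ idle)) = {t3, t4, t5}, add states in Sat(¬idle) with every successor in Z. Z1 = {t0, t3, t4, t5}; fixed.
Sat(A[¬idle U (send ∨ idle)]) = {t0, t3, t4, t5}
AF A[¬idle U (send ∨ idle)]: least fixpoint, start Z0 = {t0, t3, t4, t5}, add states with every successor in Z. Already a fixed point.
Sat(AF A[¬idle U (send ∨ idle)]) = {t0, t3, t4, t5}
|Sat(AF A[¬idle U (send ∨ idle)])| = |{t0, t3, t4, t5}| = 4.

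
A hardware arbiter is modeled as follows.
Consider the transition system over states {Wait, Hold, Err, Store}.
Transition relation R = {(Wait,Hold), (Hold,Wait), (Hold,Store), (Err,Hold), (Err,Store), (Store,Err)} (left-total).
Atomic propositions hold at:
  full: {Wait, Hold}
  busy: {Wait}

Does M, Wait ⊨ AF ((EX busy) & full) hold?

Sat(EX busy) = {s : some successor in {Wait}} = {Hold}
Sat((EX busy) & full) = {Hold}
AF ((EX busy) & full): least fixpoint, start Z0 = {Hold}, add states with every successor in Z. Z1 = {Wait, Hold}; fixed.
Sat(AF ((EX busy) & full)) = {Wait, Hold}
Wait ∈ Sat(AF ((EX busy) & full)) = {Wait, Hold}, so the formula holds at Wait.

Yes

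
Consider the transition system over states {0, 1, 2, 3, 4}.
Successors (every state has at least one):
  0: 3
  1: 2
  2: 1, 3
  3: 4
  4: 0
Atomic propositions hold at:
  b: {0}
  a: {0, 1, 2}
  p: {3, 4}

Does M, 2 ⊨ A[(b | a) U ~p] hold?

Sat(b | a) = {0, 1, 2}
Sat(~p) = {0, 1, 2}
A[(b | a) U ~p]: least fixpoint, start Z0 = Sat(~p) = {0, 1, 2}, add states in Sat(b | a) with every successor in Z. Already a fixed point.
Sat(A[(b | a) U ~p]) = {0, 1, 2}
2 ∈ Sat(A[(b | a) U ~p]) = {0, 1, 2}, so the formula holds at 2.

Yes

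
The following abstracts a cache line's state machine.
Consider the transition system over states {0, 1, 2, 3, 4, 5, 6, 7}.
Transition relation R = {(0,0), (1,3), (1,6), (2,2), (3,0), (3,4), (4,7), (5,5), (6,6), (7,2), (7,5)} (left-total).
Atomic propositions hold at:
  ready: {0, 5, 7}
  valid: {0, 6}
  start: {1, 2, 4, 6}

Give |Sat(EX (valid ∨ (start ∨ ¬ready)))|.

6

Sat(¬ready) = {1, 2, 3, 4, 6}
Sat(start ∨ ¬ready) = {1, 2, 3, 4, 6}
Sat(valid ∨ (start ∨ ¬ready)) = {0, 1, 2, 3, 4, 6}
Sat(EX (valid ∨ (start ∨ ¬ready))) = {s : some successor in {0, 1, 2, 3, 4, 6}} = {0, 1, 2, 3, 6, 7}
|Sat(EX (valid ∨ (start ∨ ¬ready)))| = |{0, 1, 2, 3, 6, 7}| = 6.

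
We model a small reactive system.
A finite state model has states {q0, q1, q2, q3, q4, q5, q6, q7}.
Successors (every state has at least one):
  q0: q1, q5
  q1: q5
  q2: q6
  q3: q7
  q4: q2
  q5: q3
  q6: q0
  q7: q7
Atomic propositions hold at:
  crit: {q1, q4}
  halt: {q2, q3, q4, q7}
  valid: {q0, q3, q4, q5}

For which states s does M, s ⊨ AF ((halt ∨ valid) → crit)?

Sat(halt ∨ valid) = {q0, q2, q3, q4, q5, q7}
Sat((halt ∨ valid) → crit) = {q1, q4, q6}
AF ((halt ∨ valid) → crit): least fixpoint, start Z0 = {q1, q4, q6}, add states with every successor in Z. Z1 = {q1, q2, q4, q6}; fixed.
Sat(AF ((halt ∨ valid) → crit)) = {q1, q2, q4, q6}

{q1, q2, q4, q6}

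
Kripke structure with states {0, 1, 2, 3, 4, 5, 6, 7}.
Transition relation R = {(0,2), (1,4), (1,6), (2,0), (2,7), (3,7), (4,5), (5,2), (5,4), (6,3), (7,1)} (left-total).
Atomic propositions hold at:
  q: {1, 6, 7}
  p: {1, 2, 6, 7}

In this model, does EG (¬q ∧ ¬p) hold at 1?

Sat(¬q) = {0, 2, 3, 4, 5}
Sat(¬p) = {0, 3, 4, 5}
Sat(¬q ∧ ¬p) = {0, 3, 4, 5}
EG (¬q ∧ ¬p): greatest fixpoint, start Z0 = {0, 3, 4, 5}, keep only states in Sat with some successor in Z. Z1 = {4, 5}; fixed.
Sat(EG (¬q ∧ ¬p)) = {4, 5}
1 ∉ Sat(EG (¬q ∧ ¬p)) = {4, 5}, so the formula does not hold at 1.

No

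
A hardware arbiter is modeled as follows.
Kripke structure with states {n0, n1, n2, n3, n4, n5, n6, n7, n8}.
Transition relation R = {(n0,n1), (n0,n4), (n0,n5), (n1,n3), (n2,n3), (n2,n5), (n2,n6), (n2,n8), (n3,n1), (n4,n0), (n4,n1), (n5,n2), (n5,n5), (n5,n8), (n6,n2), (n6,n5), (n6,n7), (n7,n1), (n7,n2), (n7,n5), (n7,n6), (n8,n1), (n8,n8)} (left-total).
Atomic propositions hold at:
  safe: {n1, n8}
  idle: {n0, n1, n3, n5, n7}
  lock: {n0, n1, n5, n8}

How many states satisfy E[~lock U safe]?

Sat(~lock) = {n2, n3, n4, n6, n7}
E[~lock U safe]: least fixpoint, start Z0 = Sat(safe) = {n1, n8}, add states in Sat(~lock) with some successor in Z. Z1 = {n1, n2, n3, n4, n7, n8}; Z2 = {n1, n2, n3, n4, n6, n7, n8}; fixed.
Sat(E[~lock U safe]) = {n1, n2, n3, n4, n6, n7, n8}
|Sat(E[~lock U safe])| = |{n1, n2, n3, n4, n6, n7, n8}| = 7.

7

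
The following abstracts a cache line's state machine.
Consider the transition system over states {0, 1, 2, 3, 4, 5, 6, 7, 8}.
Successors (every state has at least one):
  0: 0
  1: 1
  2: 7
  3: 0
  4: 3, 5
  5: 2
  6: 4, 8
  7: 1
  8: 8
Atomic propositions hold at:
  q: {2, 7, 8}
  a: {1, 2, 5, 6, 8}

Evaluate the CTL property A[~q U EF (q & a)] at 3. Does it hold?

No

Sat(~q) = {0, 1, 3, 4, 5, 6}
Sat(q & a) = {2, 8}
EF (q & a): least fixpoint, start Z0 = {2, 8}, add states with some successor in Z. Z1 = {2, 5, 6, 8}; Z2 = {2, 4, 5, 6, 8}; fixed.
Sat(EF (q & a)) = {2, 4, 5, 6, 8}
A[~q U EF (q & a)]: least fixpoint, start Z0 = Sat(EF (q & a)) = {2, 4, 5, 6, 8}, add states in Sat(~q) with every successor in Z. Already a fixed point.
Sat(A[~q U EF (q & a)]) = {2, 4, 5, 6, 8}
3 ∉ Sat(A[~q U EF (q & a)]) = {2, 4, 5, 6, 8}, so the formula does not hold at 3.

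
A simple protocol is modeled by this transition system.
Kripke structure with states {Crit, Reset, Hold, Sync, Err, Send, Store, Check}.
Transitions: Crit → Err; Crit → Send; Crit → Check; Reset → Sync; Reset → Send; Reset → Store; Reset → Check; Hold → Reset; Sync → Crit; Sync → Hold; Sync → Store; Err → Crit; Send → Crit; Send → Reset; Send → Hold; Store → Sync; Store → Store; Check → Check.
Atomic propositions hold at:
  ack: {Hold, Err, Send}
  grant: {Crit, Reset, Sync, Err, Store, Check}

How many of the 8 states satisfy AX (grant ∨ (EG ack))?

4

EG ack: greatest fixpoint, start Z0 = {Hold, Err, Send}, keep only states in Sat with some successor in Z. Z1 = {Send}; Z2 = ∅; fixed.
Sat(EG ack) = ∅
Sat(grant ∨ (EG ack)) = {Crit, Reset, Sync, Err, Store, Check}
Sat(AX (grant ∨ (EG ack))) = {s : every successor in {Crit, Reset, Sync, Err, Store, Check}} = {Hold, Err, Store, Check}
|Sat(AX (grant ∨ (EG ack)))| = |{Hold, Err, Store, Check}| = 4.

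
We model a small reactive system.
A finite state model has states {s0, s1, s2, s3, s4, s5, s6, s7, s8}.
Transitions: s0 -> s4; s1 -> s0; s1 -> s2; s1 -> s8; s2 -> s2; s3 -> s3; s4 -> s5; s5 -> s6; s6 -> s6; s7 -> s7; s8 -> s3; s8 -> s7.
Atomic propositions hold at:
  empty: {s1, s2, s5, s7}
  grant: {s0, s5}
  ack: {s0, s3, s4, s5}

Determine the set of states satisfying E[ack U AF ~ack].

Sat(~ack) = {s1, s2, s6, s7, s8}
AF ~ack: least fixpoint, start Z0 = {s1, s2, s6, s7, s8}, add states with every successor in Z. Z1 = {s1, s2, s5, s6, s7, s8}; Z2 = {s1, s2, s4, s5, s6, s7, s8}; Z3 = {s0, s1, s2, s4, s5, s6, s7, s8}; fixed.
Sat(AF ~ack) = {s0, s1, s2, s4, s5, s6, s7, s8}
E[ack U AF ~ack]: least fixpoint, start Z0 = Sat(AF ~ack) = {s0, s1, s2, s4, s5, s6, s7, s8}, add states in Sat(ack) with some successor in Z. Already a fixed point.
Sat(E[ack U AF ~ack]) = {s0, s1, s2, s4, s5, s6, s7, s8}

{s0, s1, s2, s4, s5, s6, s7, s8}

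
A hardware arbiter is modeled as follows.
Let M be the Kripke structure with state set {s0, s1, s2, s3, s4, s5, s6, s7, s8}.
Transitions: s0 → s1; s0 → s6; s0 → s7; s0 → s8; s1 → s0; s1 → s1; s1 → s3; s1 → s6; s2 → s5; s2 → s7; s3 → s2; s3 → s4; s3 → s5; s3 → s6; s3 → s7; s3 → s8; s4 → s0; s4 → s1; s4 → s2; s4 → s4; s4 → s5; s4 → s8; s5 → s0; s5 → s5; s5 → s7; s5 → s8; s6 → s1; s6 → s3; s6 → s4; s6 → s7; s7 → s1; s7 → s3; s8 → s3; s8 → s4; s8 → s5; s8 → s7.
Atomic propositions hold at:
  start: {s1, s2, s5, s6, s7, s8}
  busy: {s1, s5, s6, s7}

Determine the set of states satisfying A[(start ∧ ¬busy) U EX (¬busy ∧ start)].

{s0, s3, s4, s5}

Sat(¬busy) = {s0, s2, s3, s4, s8}
Sat(start ∧ ¬busy) = {s2, s8}
Sat(¬busy ∧ start) = {s2, s8}
Sat(EX (¬busy ∧ start)) = {s : some successor in {s2, s8}} = {s0, s3, s4, s5}
A[(start ∧ ¬busy) U EX (¬busy ∧ start)]: least fixpoint, start Z0 = Sat(EX (¬busy ∧ start)) = {s0, s3, s4, s5}, add states in Sat(start ∧ ¬busy) with every successor in Z. Already a fixed point.
Sat(A[(start ∧ ¬busy) U EX (¬busy ∧ start)]) = {s0, s3, s4, s5}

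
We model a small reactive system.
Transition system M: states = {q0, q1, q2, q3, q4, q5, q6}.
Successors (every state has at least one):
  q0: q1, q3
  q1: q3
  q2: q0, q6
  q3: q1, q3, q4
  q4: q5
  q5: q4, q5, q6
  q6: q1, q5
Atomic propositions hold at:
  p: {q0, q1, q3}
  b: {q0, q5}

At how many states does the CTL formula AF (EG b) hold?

2

EG b: greatest fixpoint, start Z0 = {q0, q5}, keep only states in Sat with some successor in Z. Z1 = {q5}; fixed.
Sat(EG b) = {q5}
AF (EG b): least fixpoint, start Z0 = {q5}, add states with every successor in Z. Z1 = {q4, q5}; fixed.
Sat(AF (EG b)) = {q4, q5}
|Sat(AF (EG b))| = |{q4, q5}| = 2.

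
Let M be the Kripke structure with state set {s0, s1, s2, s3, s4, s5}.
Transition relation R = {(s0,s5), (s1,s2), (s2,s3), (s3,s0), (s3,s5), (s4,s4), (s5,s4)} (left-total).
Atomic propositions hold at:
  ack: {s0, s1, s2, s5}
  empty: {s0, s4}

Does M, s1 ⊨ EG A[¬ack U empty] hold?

Sat(¬ack) = {s3, s4}
A[¬ack U empty]: least fixpoint, start Z0 = Sat(empty) = {s0, s4}, add states in Sat(¬ack) with every successor in Z. Already a fixed point.
Sat(A[¬ack U empty]) = {s0, s4}
EG A[¬ack U empty]: greatest fixpoint, start Z0 = {s0, s4}, keep only states in Sat with some successor in Z. Z1 = {s4}; fixed.
Sat(EG A[¬ack U empty]) = {s4}
s1 ∉ Sat(EG A[¬ack U empty]) = {s4}, so the formula does not hold at s1.

No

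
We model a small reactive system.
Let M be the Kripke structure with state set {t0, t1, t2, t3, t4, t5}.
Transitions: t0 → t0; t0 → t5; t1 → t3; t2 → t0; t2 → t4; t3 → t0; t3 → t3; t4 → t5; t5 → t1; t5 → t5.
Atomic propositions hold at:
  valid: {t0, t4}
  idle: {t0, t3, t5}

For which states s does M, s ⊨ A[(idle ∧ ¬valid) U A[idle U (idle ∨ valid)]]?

Sat(¬valid) = {t1, t2, t3, t5}
Sat(idle ∧ ¬valid) = {t3, t5}
Sat(idle ∨ valid) = {t0, t3, t4, t5}
A[idle U (idle ∨ valid)]: least fixpoint, start Z0 = Sat((idle ∨ valid)) = {t0, t3, t4, t5}, add states in Sat(idle) with every successor in Z. Already a fixed point.
Sat(A[idle U (idle ∨ valid)]) = {t0, t3, t4, t5}
A[(idle ∧ ¬valid) U A[idle U (idle ∨ valid)]]: least fixpoint, start Z0 = Sat(A[idle U (idle ∨ valid)]) = {t0, t3, t4, t5}, add states in Sat(idle ∧ ¬valid) with every successor in Z. Already a fixed point.
Sat(A[(idle ∧ ¬valid) U A[idle U (idle ∨ valid)]]) = {t0, t3, t4, t5}

{t0, t3, t4, t5}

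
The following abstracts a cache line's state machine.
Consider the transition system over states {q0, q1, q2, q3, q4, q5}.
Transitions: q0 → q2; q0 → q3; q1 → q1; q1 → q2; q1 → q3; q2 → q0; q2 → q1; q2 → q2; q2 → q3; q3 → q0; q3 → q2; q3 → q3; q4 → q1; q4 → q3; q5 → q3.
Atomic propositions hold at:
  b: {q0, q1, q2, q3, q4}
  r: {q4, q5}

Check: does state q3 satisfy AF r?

No

AF r: least fixpoint, start Z0 = {q4, q5}, add states with every successor in Z. Already a fixed point.
Sat(AF r) = {q4, q5}
q3 ∉ Sat(AF r) = {q4, q5}, so the formula does not hold at q3.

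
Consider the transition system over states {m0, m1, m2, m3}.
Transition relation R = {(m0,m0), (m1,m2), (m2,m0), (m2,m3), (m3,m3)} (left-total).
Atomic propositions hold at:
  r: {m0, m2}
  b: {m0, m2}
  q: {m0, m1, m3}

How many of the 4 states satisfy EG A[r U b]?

2

A[r U b]: least fixpoint, start Z0 = Sat(b) = {m0, m2}, add states in Sat(r) with every successor in Z. Already a fixed point.
Sat(A[r U b]) = {m0, m2}
EG A[r U b]: greatest fixpoint, start Z0 = {m0, m2}, keep only states in Sat with some successor in Z. Already a fixed point.
Sat(EG A[r U b]) = {m0, m2}
|Sat(EG A[r U b])| = |{m0, m2}| = 2.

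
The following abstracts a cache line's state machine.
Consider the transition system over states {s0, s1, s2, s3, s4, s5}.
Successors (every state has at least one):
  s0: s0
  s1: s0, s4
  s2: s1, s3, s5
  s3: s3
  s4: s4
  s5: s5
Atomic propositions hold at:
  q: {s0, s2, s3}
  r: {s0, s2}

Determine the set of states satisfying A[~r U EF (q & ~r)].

Sat(~r) = {s1, s3, s4, s5}
Sat(q & ~r) = {s3}
EF (q & ~r): least fixpoint, start Z0 = {s3}, add states with some successor in Z. Z1 = {s2, s3}; fixed.
Sat(EF (q & ~r)) = {s2, s3}
A[~r U EF (q & ~r)]: least fixpoint, start Z0 = Sat(EF (q & ~r)) = {s2, s3}, add states in Sat(~r) with every successor in Z. Already a fixed point.
Sat(A[~r U EF (q & ~r)]) = {s2, s3}

{s2, s3}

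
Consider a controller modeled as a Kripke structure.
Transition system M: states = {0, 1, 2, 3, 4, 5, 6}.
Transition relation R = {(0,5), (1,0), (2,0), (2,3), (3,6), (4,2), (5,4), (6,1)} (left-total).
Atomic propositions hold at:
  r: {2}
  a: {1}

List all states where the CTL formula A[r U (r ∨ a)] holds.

{1, 2}

Sat(r ∨ a) = {1, 2}
A[r U (r ∨ a)]: least fixpoint, start Z0 = Sat((r ∨ a)) = {1, 2}, add states in Sat(r) with every successor in Z. Already a fixed point.
Sat(A[r U (r ∨ a)]) = {1, 2}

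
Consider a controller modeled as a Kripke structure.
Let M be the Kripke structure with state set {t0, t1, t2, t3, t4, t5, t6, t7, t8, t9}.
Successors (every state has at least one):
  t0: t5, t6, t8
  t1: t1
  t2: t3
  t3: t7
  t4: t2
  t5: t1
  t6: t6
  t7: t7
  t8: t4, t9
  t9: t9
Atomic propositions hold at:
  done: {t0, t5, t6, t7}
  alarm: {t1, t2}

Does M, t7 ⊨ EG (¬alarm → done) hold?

Yes

Sat(¬alarm) = {t0, t3, t4, t5, t6, t7, t8, t9}
Sat(¬alarm → done) = {t0, t1, t2, t5, t6, t7}
EG (¬alarm → done): greatest fixpoint, start Z0 = {t0, t1, t2, t5, t6, t7}, keep only states in Sat with some successor in Z. Z1 = {t0, t1, t5, t6, t7}; fixed.
Sat(EG (¬alarm → done)) = {t0, t1, t5, t6, t7}
t7 ∈ Sat(EG (¬alarm → done)) = {t0, t1, t5, t6, t7}, so the formula holds at t7.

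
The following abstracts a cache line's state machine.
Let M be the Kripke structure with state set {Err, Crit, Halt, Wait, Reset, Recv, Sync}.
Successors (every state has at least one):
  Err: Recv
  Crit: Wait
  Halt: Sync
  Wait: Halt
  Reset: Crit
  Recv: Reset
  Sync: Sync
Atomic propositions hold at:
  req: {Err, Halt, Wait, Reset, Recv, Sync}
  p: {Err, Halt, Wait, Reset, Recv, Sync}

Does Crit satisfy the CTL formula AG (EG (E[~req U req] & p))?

Sat(~req) = {Crit}
E[~req U req]: least fixpoint, start Z0 = Sat(req) = {Err, Halt, Wait, Reset, Recv, Sync}, add states in Sat(~req) with some successor in Z. Z1 = {Err, Crit, Halt, Wait, Reset, Recv, Sync}; fixed.
Sat(E[~req U req]) = {Err, Crit, Halt, Wait, Reset, Recv, Sync}
Sat(E[~req U req] & p) = {Err, Halt, Wait, Reset, Recv, Sync}
EG (E[~req U req] & p): greatest fixpoint, start Z0 = {Err, Halt, Wait, Reset, Recv, Sync}, keep only states in Sat with some successor in Z. Z1 = {Err, Halt, Wait, Recv, Sync}; Z2 = {Err, Halt, Wait, Sync}; Z3 = {Halt, Wait, Sync}; fixed.
Sat(EG (E[~req U req] & p)) = {Halt, Wait, Sync}
AG (EG (E[~req U req] & p)): greatest fixpoint, start Z0 = {Halt, Wait, Sync}, keep only states in Sat with every successor in Z. Already a fixed point.
Sat(AG (EG (E[~req U req] & p))) = {Halt, Wait, Sync}
Crit ∉ Sat(AG (EG (E[~req U req] & p))) = {Halt, Wait, Sync}, so the formula does not hold at Crit.

No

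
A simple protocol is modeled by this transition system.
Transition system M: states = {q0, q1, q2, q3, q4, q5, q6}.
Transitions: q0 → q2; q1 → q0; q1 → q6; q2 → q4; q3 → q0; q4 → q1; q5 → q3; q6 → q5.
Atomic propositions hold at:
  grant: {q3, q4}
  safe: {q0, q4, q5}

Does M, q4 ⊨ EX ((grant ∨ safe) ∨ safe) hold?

Sat(grant ∨ safe) = {q0, q3, q4, q5}
Sat((grant ∨ safe) ∨ safe) = {q0, q3, q4, q5}
Sat(EX ((grant ∨ safe) ∨ safe)) = {s : some successor in {q0, q3, q4, q5}} = {q1, q2, q3, q5, q6}
q4 ∉ Sat(EX ((grant ∨ safe) ∨ safe)) = {q1, q2, q3, q5, q6}, so the formula does not hold at q4.

No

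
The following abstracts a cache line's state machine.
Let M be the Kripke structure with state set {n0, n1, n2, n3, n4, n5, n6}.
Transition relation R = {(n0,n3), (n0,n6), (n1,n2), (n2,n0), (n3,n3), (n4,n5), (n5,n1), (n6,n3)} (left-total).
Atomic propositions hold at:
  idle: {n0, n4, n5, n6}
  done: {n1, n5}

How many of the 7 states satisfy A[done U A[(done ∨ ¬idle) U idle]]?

Sat(¬idle) = {n1, n2, n3}
Sat(done ∨ ¬idle) = {n1, n2, n3, n5}
A[(done ∨ ¬idle) U idle]: least fixpoint, start Z0 = Sat(idle) = {n0, n4, n5, n6}, add states in Sat(done ∨ ¬idle) with every successor in Z. Z1 = {n0, n2, n4, n5, n6}; Z2 = {n0, n1, n2, n4, n5, n6}; fixed.
Sat(A[(done ∨ ¬idle) U idle]) = {n0, n1, n2, n4, n5, n6}
A[done U A[(done ∨ ¬idle) U idle]]: least fixpoint, start Z0 = Sat(A[(done ∨ ¬idle) U idle]) = {n0, n1, n2, n4, n5, n6}, add states in Sat(done) with every successor in Z. Already a fixed point.
Sat(A[done U A[(done ∨ ¬idle) U idle]]) = {n0, n1, n2, n4, n5, n6}
|Sat(A[done U A[(done ∨ ¬idle) U idle]])| = |{n0, n1, n2, n4, n5, n6}| = 6.

6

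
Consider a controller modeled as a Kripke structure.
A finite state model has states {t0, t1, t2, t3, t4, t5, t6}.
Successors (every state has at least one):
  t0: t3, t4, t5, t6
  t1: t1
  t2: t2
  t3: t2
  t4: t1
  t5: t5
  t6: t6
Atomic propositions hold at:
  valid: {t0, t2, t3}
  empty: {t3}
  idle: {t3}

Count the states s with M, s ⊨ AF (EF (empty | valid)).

3

Sat(empty | valid) = {t0, t2, t3}
EF (empty | valid): least fixpoint, start Z0 = {t0, t2, t3}, add states with some successor in Z. Already a fixed point.
Sat(EF (empty | valid)) = {t0, t2, t3}
AF (EF (empty | valid)): least fixpoint, start Z0 = {t0, t2, t3}, add states with every successor in Z. Already a fixed point.
Sat(AF (EF (empty | valid))) = {t0, t2, t3}
|Sat(AF (EF (empty | valid)))| = |{t0, t2, t3}| = 3.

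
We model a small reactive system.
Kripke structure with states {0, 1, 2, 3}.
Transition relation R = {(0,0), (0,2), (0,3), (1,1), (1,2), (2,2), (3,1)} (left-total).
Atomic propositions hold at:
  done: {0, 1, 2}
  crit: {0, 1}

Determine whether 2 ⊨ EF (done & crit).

Sat(done & crit) = {0, 1}
EF (done & crit): least fixpoint, start Z0 = {0, 1}, add states with some successor in Z. Z1 = {0, 1, 3}; fixed.
Sat(EF (done & crit)) = {0, 1, 3}
2 ∉ Sat(EF (done & crit)) = {0, 1, 3}, so the formula does not hold at 2.

No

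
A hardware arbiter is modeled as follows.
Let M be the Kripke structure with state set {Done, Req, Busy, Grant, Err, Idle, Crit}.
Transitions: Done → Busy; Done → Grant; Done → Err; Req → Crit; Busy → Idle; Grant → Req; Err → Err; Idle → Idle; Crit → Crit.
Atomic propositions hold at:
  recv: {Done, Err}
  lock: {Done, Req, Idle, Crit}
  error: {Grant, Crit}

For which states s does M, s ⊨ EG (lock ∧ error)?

Sat(lock ∧ error) = {Crit}
EG (lock ∧ error): greatest fixpoint, start Z0 = {Crit}, keep only states in Sat with some successor in Z. Already a fixed point.
Sat(EG (lock ∧ error)) = {Crit}

{Crit}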